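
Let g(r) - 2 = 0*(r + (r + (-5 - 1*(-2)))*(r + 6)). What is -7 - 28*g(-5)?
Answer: -63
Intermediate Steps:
g(r) = 2 (g(r) = 2 + 0*(r + (r + (-5 - 1*(-2)))*(r + 6)) = 2 + 0*(r + (r + (-5 + 2))*(6 + r)) = 2 + 0*(r + (r - 3)*(6 + r)) = 2 + 0*(r + (-3 + r)*(6 + r)) = 2 + 0 = 2)
-7 - 28*g(-5) = -7 - 28*2 = -7 - 56 = -63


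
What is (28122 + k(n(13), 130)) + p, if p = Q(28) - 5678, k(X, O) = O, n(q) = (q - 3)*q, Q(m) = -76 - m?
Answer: 22470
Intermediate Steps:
n(q) = q*(-3 + q) (n(q) = (-3 + q)*q = q*(-3 + q))
p = -5782 (p = (-76 - 1*28) - 5678 = (-76 - 28) - 5678 = -104 - 5678 = -5782)
(28122 + k(n(13), 130)) + p = (28122 + 130) - 5782 = 28252 - 5782 = 22470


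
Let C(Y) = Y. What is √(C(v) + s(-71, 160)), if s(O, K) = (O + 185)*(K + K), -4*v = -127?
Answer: 11*√1207/2 ≈ 191.08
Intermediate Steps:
v = 127/4 (v = -¼*(-127) = 127/4 ≈ 31.750)
s(O, K) = 2*K*(185 + O) (s(O, K) = (185 + O)*(2*K) = 2*K*(185 + O))
√(C(v) + s(-71, 160)) = √(127/4 + 2*160*(185 - 71)) = √(127/4 + 2*160*114) = √(127/4 + 36480) = √(146047/4) = 11*√1207/2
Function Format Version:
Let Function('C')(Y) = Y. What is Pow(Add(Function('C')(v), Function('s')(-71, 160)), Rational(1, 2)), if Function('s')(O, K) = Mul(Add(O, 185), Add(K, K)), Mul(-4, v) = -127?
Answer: Mul(Rational(11, 2), Pow(1207, Rational(1, 2))) ≈ 191.08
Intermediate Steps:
v = Rational(127, 4) (v = Mul(Rational(-1, 4), -127) = Rational(127, 4) ≈ 31.750)
Function('s')(O, K) = Mul(2, K, Add(185, O)) (Function('s')(O, K) = Mul(Add(185, O), Mul(2, K)) = Mul(2, K, Add(185, O)))
Pow(Add(Function('C')(v), Function('s')(-71, 160)), Rational(1, 2)) = Pow(Add(Rational(127, 4), Mul(2, 160, Add(185, -71))), Rational(1, 2)) = Pow(Add(Rational(127, 4), Mul(2, 160, 114)), Rational(1, 2)) = Pow(Add(Rational(127, 4), 36480), Rational(1, 2)) = Pow(Rational(146047, 4), Rational(1, 2)) = Mul(Rational(11, 2), Pow(1207, Rational(1, 2)))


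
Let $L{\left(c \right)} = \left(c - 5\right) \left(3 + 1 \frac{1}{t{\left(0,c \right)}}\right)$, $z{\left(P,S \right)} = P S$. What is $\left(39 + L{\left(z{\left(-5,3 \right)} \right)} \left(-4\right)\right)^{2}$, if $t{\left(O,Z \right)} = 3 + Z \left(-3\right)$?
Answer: $\frac{708964}{9} \approx 78774.0$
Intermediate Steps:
$t{\left(O,Z \right)} = 3 - 3 Z$
$L{\left(c \right)} = \left(-5 + c\right) \left(3 + \frac{1}{3 - 3 c}\right)$ ($L{\left(c \right)} = \left(c - 5\right) \left(3 + 1 \frac{1}{3 - 3 c}\right) = \left(-5 + c\right) \left(3 + \frac{1}{3 - 3 c}\right)$)
$\left(39 + L{\left(z{\left(-5,3 \right)} \right)} \left(-4\right)\right)^{2} = \left(39 + \frac{50 - 55 \left(\left(-5\right) 3\right) + 9 \left(\left(-5\right) 3\right)^{2}}{3 \left(-1 - 15\right)} \left(-4\right)\right)^{2} = \left(39 + \frac{50 - -825 + 9 \left(-15\right)^{2}}{3 \left(-1 - 15\right)} \left(-4\right)\right)^{2} = \left(39 + \frac{50 + 825 + 9 \cdot 225}{3 \left(-16\right)} \left(-4\right)\right)^{2} = \left(39 + \frac{1}{3} \left(- \frac{1}{16}\right) \left(50 + 825 + 2025\right) \left(-4\right)\right)^{2} = \left(39 + \frac{1}{3} \left(- \frac{1}{16}\right) 2900 \left(-4\right)\right)^{2} = \left(39 - - \frac{725}{3}\right)^{2} = \left(39 + \frac{725}{3}\right)^{2} = \left(\frac{842}{3}\right)^{2} = \frac{708964}{9}$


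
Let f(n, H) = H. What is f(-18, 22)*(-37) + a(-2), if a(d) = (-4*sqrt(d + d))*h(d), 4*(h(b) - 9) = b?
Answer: -814 - 68*I ≈ -814.0 - 68.0*I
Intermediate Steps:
h(b) = 9 + b/4
a(d) = -4*sqrt(2)*sqrt(d)*(9 + d/4) (a(d) = (-4*sqrt(d + d))*(9 + d/4) = (-4*sqrt(2)*sqrt(d))*(9 + d/4) = -4*sqrt(2)*sqrt(d)*(9 + d/4))
f(-18, 22)*(-37) + a(-2) = 22*(-37) + sqrt(2)*sqrt(-2)*(-36 - 1*(-2)) = -814 + sqrt(2)*(I*sqrt(2))*(-36 + 2) = -814 + sqrt(2)*(I*sqrt(2))*(-34) = -814 - 68*I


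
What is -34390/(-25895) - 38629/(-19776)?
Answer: 336078919/102419904 ≈ 3.2814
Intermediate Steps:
-34390/(-25895) - 38629/(-19776) = -34390*(-1/25895) - 38629*(-1/19776) = 6878/5179 + 38629/19776 = 336078919/102419904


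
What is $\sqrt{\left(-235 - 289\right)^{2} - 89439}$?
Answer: $\sqrt{185137} \approx 430.28$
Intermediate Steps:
$\sqrt{\left(-235 - 289\right)^{2} - 89439} = \sqrt{\left(-524\right)^{2} - 89439} = \sqrt{274576 - 89439} = \sqrt{185137}$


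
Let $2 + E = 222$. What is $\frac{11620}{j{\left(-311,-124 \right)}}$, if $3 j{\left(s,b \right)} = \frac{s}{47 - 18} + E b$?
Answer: $- \frac{1010940}{791431} \approx -1.2774$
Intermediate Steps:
$E = 220$ ($E = -2 + 222 = 220$)
$j{\left(s,b \right)} = \frac{s}{87} + \frac{220 b}{3}$ ($j{\left(s,b \right)} = \frac{\frac{s}{47 - 18} + 220 b}{3} = \frac{\frac{s}{29} + 220 b}{3} = \frac{220 b + \frac{s}{29}}{3} = \frac{s}{87} + \frac{220 b}{3}$)
$\frac{11620}{j{\left(-311,-124 \right)}} = \frac{11620}{\frac{1}{87} \left(-311\right) + \frac{220}{3} \left(-124\right)} = \frac{11620}{- \frac{311}{87} - \frac{27280}{3}} = \frac{11620}{- \frac{791431}{87}} = 11620 \left(- \frac{87}{791431}\right) = - \frac{1010940}{791431}$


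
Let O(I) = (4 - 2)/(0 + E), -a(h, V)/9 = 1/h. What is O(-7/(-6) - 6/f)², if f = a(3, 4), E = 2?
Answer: 1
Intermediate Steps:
a(h, V) = -9/h
f = -3 (f = -9/3 = -9*⅓ = -3)
O(I) = 1 (O(I) = (4 - 2)/(0 + 2) = 2/2 = 2*(½) = 1)
O(-7/(-6) - 6/f)² = 1² = 1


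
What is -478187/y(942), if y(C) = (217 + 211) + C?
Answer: -478187/1370 ≈ -349.04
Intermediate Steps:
y(C) = 428 + C
-478187/y(942) = -478187/(428 + 942) = -478187/1370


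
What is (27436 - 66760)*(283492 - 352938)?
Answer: 2730894504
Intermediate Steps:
(27436 - 66760)*(283492 - 352938) = -39324*(-69446) = 2730894504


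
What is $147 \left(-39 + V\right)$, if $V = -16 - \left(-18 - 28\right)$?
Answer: $-1323$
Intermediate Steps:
$V = 30$ ($V = -16 - -46 = -16 + 46 = 30$)
$147 \left(-39 + V\right) = 147 \left(-39 + 30\right) = 147 \left(-9\right) = -1323$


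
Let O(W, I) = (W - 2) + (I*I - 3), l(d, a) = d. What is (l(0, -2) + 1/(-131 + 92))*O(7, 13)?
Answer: -57/13 ≈ -4.3846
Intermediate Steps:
O(W, I) = -5 + W + I² (O(W, I) = (-2 + W) + (I² - 3) = (-2 + W) + (-3 + I²) = -5 + W + I²)
(l(0, -2) + 1/(-131 + 92))*O(7, 13) = (0 + 1/(-131 + 92))*(-5 + 7 + 13²) = (0 + 1/(-39))*(-5 + 7 + 169) = (0 - 1/39)*171 = -1/39*171 = -57/13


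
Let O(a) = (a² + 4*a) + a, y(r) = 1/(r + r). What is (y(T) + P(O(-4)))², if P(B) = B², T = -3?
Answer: 9025/36 ≈ 250.69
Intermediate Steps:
y(r) = 1/(2*r)
O(a) = a² + 5*a
(y(T) + P(O(-4)))² = ((½)/(-3) + (-4*(5 - 4))²)² = ((½)*(-⅓) + (-4*1)²)² = (-⅙ + (-4)²)² = (-⅙ + 16)² = (95/6)² = 9025/36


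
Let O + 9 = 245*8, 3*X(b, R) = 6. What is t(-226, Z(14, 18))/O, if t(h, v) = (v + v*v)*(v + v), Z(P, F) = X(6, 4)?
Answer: 24/1951 ≈ 0.012301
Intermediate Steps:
X(b, R) = 2 (X(b, R) = (⅓)*6 = 2)
Z(P, F) = 2
O = 1951 (O = -9 + 245*8 = -9 + 1960 = 1951)
t(h, v) = 2*v*(v + v²) (t(h, v) = (v + v²)*(2*v) = 2*v*(v + v²))
t(-226, Z(14, 18))/O = (2*2²*(1 + 2))/1951 = (2*4*3)*(1/1951) = 24*(1/1951) = 24/1951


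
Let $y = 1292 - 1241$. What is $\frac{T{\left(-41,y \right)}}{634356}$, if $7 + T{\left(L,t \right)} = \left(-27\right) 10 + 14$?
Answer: $- \frac{1}{2412} \approx -0.00041459$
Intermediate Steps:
$y = 51$
$T{\left(L,t \right)} = -263$ ($T{\left(L,t \right)} = -7 + \left(\left(-27\right) 10 + 14\right) = -7 + \left(-270 + 14\right) = -7 - 256 = -263$)
$\frac{T{\left(-41,y \right)}}{634356} = - \frac{263}{634356} = \left(-263\right) \frac{1}{634356} = - \frac{1}{2412}$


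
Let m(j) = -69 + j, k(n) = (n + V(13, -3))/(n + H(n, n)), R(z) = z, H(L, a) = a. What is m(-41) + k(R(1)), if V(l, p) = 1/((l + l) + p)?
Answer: -2518/23 ≈ -109.48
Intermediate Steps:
V(l, p) = 1/(p + 2*l) (V(l, p) = 1/(2*l + p) = 1/(p + 2*l))
k(n) = (1/23 + n)/(2*n) (k(n) = (n + 1/(-3 + 2*13))/(n + n) = (n + 1/(-3 + 26))/((2*n)) = (n + 1/23)*(1/(2*n)) = (1/23 + n)*(1/(2*n)) = (1/23 + n)/(2*n))
m(-41) + k(R(1)) = (-69 - 41) + (1/46)*(1 + 23*1)/1 = -110 + (1/46)*1*(1 + 23) = -110 + (1/46)*1*24 = -110 + 12/23 = -2518/23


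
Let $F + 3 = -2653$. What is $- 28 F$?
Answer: $74368$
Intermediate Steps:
$F = -2656$ ($F = -3 - 2653 = -2656$)
$- 28 F = \left(-28\right) \left(-2656\right) = 74368$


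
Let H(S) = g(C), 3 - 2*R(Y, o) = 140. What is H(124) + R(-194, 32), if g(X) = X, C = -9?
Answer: -155/2 ≈ -77.500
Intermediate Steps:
R(Y, o) = -137/2 (R(Y, o) = 3/2 - 1/2*140 = 3/2 - 70 = -137/2)
H(S) = -9
H(124) + R(-194, 32) = -9 - 137/2 = -155/2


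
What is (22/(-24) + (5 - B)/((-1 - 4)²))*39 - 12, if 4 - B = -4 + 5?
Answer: -4463/100 ≈ -44.630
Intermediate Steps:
B = 3 (B = 4 - (-4 + 5) = 4 - 1*1 = 4 - 1 = 3)
(22/(-24) + (5 - B)/((-1 - 4)²))*39 - 12 = (22/(-24) + (5 - 1*3)/((-1 - 4)²))*39 - 12 = (22*(-1/24) + (5 - 3)/((-5)²))*39 - 12 = (-11/12 + 2/25)*39 - 12 = -251/300*39 - 12 = -3263/100 - 12 = -4463/100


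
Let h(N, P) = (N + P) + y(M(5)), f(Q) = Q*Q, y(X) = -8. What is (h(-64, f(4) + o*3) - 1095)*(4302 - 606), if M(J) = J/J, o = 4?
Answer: -4209744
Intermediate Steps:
M(J) = 1
f(Q) = Q²
h(N, P) = -8 + N + P (h(N, P) = (N + P) - 8 = -8 + N + P)
(h(-64, f(4) + o*3) - 1095)*(4302 - 606) = ((-8 - 64 + (4² + 4*3)) - 1095)*(4302 - 606) = ((-8 - 64 + (16 + 12)) - 1095)*3696 = ((-8 - 64 + 28) - 1095)*3696 = (-44 - 1095)*3696 = -1139*3696 = -4209744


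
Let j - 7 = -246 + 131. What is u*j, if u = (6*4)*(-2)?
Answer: 5184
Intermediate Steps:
j = -108 (j = 7 + (-246 + 131) = 7 - 115 = -108)
u = -48 (u = 24*(-2) = -48)
u*j = -48*(-108) = 5184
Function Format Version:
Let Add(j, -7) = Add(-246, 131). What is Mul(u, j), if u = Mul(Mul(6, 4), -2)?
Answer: 5184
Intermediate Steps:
j = -108 (j = Add(7, Add(-246, 131)) = Add(7, -115) = -108)
u = -48 (u = Mul(24, -2) = -48)
Mul(u, j) = Mul(-48, -108) = 5184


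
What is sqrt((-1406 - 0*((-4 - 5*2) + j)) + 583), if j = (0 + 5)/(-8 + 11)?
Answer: I*sqrt(823) ≈ 28.688*I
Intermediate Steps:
j = 5/3 ≈ 1.6667
sqrt((-1406 - 0*((-4 - 5*2) + j)) + 583) = sqrt((-1406 - 0*((-4 - 5*2) + 5/3)) + 583) = sqrt((-1406 - 0*((-4 - 10) + 5/3)) + 583) = sqrt((-1406 - 0*(-14 + 5/3)) + 583) = sqrt((-1406 - 0*(-37)/3) + 583) = sqrt((-1406 - 1*0) + 583) = sqrt((-1406 + 0) + 583) = sqrt(-1406 + 583) = sqrt(-823) = I*sqrt(823)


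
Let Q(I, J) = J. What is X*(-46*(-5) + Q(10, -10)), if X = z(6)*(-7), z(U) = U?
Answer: -9240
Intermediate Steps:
X = -42 (X = 6*(-7) = -42)
X*(-46*(-5) + Q(10, -10)) = -42*(-46*(-5) - 10) = -42*(230 - 10) = -42*220 = -9240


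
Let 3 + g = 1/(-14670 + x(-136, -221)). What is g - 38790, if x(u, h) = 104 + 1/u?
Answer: -76848040897/1980977 ≈ -38793.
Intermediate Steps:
g = -5943067/1980977 (g = -3 + 1/(-14670 + (104 + 1/(-136))) = -3 + 1/(-14670 + (104 - 1/136)) = -3 + 1/(-14670 + 14143/136) = -3 + 1/(-1980977/136) = -3 - 136/1980977 = -5943067/1980977 ≈ -3.0001)
g - 38790 = -5943067/1980977 - 38790 = -76848040897/1980977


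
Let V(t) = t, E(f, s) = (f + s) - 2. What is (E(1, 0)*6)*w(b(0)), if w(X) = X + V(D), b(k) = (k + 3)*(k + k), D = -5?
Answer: 30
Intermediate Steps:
E(f, s) = -2 + f + s
b(k) = 2*k*(3 + k) (b(k) = (3 + k)*(2*k) = 2*k*(3 + k))
w(X) = -5 + X (w(X) = X - 5 = -5 + X)
(E(1, 0)*6)*w(b(0)) = ((-2 + 1 + 0)*6)*(-5 + 2*0*(3 + 0)) = (-1*6)*(-5 + 2*0*3) = -6*(-5 + 0) = -6*(-5) = 30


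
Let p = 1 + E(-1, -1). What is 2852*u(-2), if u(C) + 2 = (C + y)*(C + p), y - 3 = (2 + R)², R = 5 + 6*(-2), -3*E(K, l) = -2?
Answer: -91264/3 ≈ -30421.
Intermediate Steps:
E(K, l) = ⅔ (E(K, l) = -⅓*(-2) = ⅔)
R = -7 (R = 5 - 12 = -7)
p = 5/3 (p = 1 + ⅔ = 5/3 ≈ 1.6667)
y = 28 (y = 3 + (2 - 7)² = 3 + (-5)² = 3 + 25 = 28)
u(C) = -2 + (28 + C)*(5/3 + C) (u(C) = -2 + (C + 28)*(C + 5/3) = -2 + (28 + C)*(5/3 + C))
2852*u(-2) = 2852*(134/3 + (-2)² + (89/3)*(-2)) = 2852*(134/3 + 4 - 178/3) = 2852*(-32/3) = -91264/3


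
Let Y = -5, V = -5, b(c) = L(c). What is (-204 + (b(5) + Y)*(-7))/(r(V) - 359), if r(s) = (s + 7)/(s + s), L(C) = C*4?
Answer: 1545/1796 ≈ 0.86024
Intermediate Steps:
L(C) = 4*C
b(c) = 4*c
r(s) = (7 + s)/(2*s) (r(s) = (7 + s)/((2*s)) = (7 + s)*(1/(2*s)) = (7 + s)/(2*s))
(-204 + (b(5) + Y)*(-7))/(r(V) - 359) = (-204 + (4*5 - 5)*(-7))/((1/2)*(7 - 5)/(-5) - 359) = (-204 + (20 - 5)*(-7))/((1/2)*(-1/5)*2 - 359) = (-204 + 15*(-7))/(-1/5 - 359) = (-204 - 105)/(-1796/5) = -309*(-5/1796) = 1545/1796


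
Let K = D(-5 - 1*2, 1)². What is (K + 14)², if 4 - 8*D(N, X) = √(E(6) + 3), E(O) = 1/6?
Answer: 30158377/147456 - 5491*√114/9216 ≈ 198.16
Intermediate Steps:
E(O) = ⅙
D(N, X) = ½ - √114/48 (D(N, X) = ½ - √(⅙ + 3)/8 = ½ - √114/48)
K = (½ - √114/48)² ≈ 0.077040
(K + 14)² = ((24 - √114)²/2304 + 14)² = (14 + (24 - √114)²/2304)²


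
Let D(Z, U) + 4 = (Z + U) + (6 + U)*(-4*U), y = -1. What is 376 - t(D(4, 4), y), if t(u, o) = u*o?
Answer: 220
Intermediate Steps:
D(Z, U) = -4 + U + Z - 4*U*(6 + U) (D(Z, U) = -4 + ((Z + U) + (6 + U)*(-4*U)) = -4 + ((U + Z) - 4*U*(6 + U)) = -4 + (U + Z - 4*U*(6 + U)) = -4 + U + Z - 4*U*(6 + U))
t(u, o) = o*u
376 - t(D(4, 4), y) = 376 - (-1)*(-4 + 4 - 23*4 - 4*4²) = 376 - (-1)*(-4 + 4 - 92 - 4*16) = 376 - (-1)*(-4 + 4 - 92 - 64) = 376 - (-1)*(-156) = 376 - 1*156 = 376 - 156 = 220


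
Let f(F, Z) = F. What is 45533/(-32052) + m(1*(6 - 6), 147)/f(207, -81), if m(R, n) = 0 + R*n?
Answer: -45533/32052 ≈ -1.4206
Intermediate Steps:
m(R, n) = R*n
45533/(-32052) + m(1*(6 - 6), 147)/f(207, -81) = 45533/(-32052) + ((1*(6 - 6))*147)/207 = 45533*(-1/32052) + ((1*0)*147)*(1/207) = -45533/32052 + (0*147)*(1/207) = -45533/32052 + 0*(1/207) = -45533/32052 + 0 = -45533/32052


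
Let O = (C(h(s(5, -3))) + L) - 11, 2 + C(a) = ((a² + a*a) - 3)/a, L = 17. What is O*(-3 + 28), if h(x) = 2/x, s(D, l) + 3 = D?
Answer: 75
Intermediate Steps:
s(D, l) = -3 + D
C(a) = -2 + (-3 + 2*a²)/a (C(a) = -2 + ((a² + a*a) - 3)/a = -2 + ((a² + a²) - 3)/a = -2 + (2*a² - 3)/a = -2 + (-3 + 2*a²)/a)
O = 3 (O = ((-2 - 3/1 + 2*(2/(-3 + 5))) + 17) - 11 = ((-2 - 3/1 + 2*(2/2)) + 17) - 11 = ((-2 - 3/1 + 2*(2*(½))) + 17) - 11 = ((-2 - 3/1 + 2*1) + 17) - 11 = ((-2 - 3*1 + 2) + 17) - 11 = ((-2 - 3 + 2) + 17) - 11 = (-3 + 17) - 11 = 14 - 11 = 3)
O*(-3 + 28) = 3*(-3 + 28) = 3*25 = 75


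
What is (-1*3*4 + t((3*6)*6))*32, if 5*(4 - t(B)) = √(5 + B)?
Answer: -256 - 32*√113/5 ≈ -324.03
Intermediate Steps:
t(B) = 4 - √(5 + B)/5
(-1*3*4 + t((3*6)*6))*32 = (-1*3*4 + (4 - √(5 + (3*6)*6)/5))*32 = (-3*4 + (4 - √(5 + 18*6)/5))*32 = (-12 + (4 - √(5 + 108)/5))*32 = (-12 + (4 - √113/5))*32 = (-8 - √113/5)*32 = -256 - 32*√113/5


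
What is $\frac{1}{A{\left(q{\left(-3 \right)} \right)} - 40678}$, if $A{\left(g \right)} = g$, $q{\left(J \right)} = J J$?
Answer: $- \frac{1}{40669} \approx -2.4589 \cdot 10^{-5}$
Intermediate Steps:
$q{\left(J \right)} = J^{2}$
$\frac{1}{A{\left(q{\left(-3 \right)} \right)} - 40678} = \frac{1}{\left(-3\right)^{2} - 40678} = \frac{1}{9 - 40678} = \frac{1}{-40669} = - \frac{1}{40669}$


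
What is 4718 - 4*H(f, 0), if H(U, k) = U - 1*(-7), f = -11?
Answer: 4734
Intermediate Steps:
H(U, k) = 7 + U (H(U, k) = U + 7 = 7 + U)
4718 - 4*H(f, 0) = 4718 - 4*(7 - 11) = 4718 - 4*(-4) = 4718 - 1*(-16) = 4718 + 16 = 4734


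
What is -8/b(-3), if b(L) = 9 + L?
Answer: -4/3 ≈ -1.3333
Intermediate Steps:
-8/b(-3) = -8/(9 - 3) = -8/6 = -8*⅙ = -4/3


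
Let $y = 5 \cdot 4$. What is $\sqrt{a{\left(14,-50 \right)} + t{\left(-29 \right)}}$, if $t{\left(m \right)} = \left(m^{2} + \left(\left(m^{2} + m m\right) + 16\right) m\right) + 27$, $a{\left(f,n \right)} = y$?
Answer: $i \sqrt{48354} \approx 219.9 i$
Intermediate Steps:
$y = 20$
$a{\left(f,n \right)} = 20$
$t{\left(m \right)} = 27 + m^{2} + m \left(16 + 2 m^{2}\right)$ ($t{\left(m \right)} = \left(m^{2} + \left(\left(m^{2} + m^{2}\right) + 16\right) m\right) + 27 = \left(m^{2} + \left(2 m^{2} + 16\right) m\right) + 27 = \left(m^{2} + \left(16 + 2 m^{2}\right) m\right) + 27 = \left(m^{2} + m \left(16 + 2 m^{2}\right)\right) + 27 = 27 + m^{2} + m \left(16 + 2 m^{2}\right)$)
$\sqrt{a{\left(14,-50 \right)} + t{\left(-29 \right)}} = \sqrt{20 + \left(27 + \left(-29\right)^{2} + 2 \left(-29\right)^{3} + 16 \left(-29\right)\right)} = \sqrt{20 + \left(27 + 841 + 2 \left(-24389\right) - 464\right)} = \sqrt{20 + \left(27 + 841 - 48778 - 464\right)} = \sqrt{20 - 48374} = \sqrt{-48354} = i \sqrt{48354}$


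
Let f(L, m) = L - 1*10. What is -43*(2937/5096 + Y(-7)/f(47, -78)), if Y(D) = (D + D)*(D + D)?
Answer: -47621855/188552 ≈ -252.57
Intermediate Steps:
f(L, m) = -10 + L (f(L, m) = L - 10 = -10 + L)
Y(D) = 4*D² (Y(D) = (2*D)*(2*D) = 4*D²)
-43*(2937/5096 + Y(-7)/f(47, -78)) = -43*(2937/5096 + (4*(-7)²)/(-10 + 47)) = -43*(2937*(1/5096) + (4*49)/37) = -43*(2937/5096 + 196*(1/37)) = -43*(2937/5096 + 196/37) = -43*1107485/188552 = -47621855/188552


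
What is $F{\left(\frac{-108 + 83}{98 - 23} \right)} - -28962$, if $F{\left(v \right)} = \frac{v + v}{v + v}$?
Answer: $28963$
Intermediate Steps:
$F{\left(v \right)} = 1$ ($F{\left(v \right)} = \frac{2 v}{2 v} = 2 v \frac{1}{2 v} = 1$)
$F{\left(\frac{-108 + 83}{98 - 23} \right)} - -28962 = 1 - -28962 = 1 + 28962 = 28963$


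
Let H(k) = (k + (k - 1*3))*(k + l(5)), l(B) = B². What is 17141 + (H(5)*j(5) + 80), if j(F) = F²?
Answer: 22471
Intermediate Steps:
H(k) = (-3 + 2*k)*(25 + k) (H(k) = (k + (k - 1*3))*(k + 5²) = (k + (k - 3))*(k + 25) = (k + (-3 + k))*(25 + k) = (-3 + 2*k)*(25 + k))
17141 + (H(5)*j(5) + 80) = 17141 + ((-75 + 2*5² + 47*5)*5² + 80) = 17141 + ((-75 + 2*25 + 235)*25 + 80) = 17141 + ((-75 + 50 + 235)*25 + 80) = 17141 + (210*25 + 80) = 17141 + (5250 + 80) = 17141 + 5330 = 22471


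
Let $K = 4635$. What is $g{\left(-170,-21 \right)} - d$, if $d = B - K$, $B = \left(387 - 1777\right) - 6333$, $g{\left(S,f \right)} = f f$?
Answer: $12799$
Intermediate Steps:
$g{\left(S,f \right)} = f^{2}$
$B = -7723$ ($B = -1390 - 6333 = -7723$)
$d = -12358$ ($d = -7723 - 4635 = -12358$)
$g{\left(-170,-21 \right)} - d = \left(-21\right)^{2} - -12358 = 441 + 12358 = 12799$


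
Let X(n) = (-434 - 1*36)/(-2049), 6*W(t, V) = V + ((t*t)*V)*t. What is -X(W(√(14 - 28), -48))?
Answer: -470/2049 ≈ -0.22938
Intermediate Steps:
W(t, V) = V/6 + V*t³/6 (W(t, V) = (V + ((t*t)*V)*t)/6 = (V + (t²*V)*t)/6 = (V + (V*t²)*t)/6 = (V + V*t³)/6 = V/6 + V*t³/6)
X(n) = 470/2049 (X(n) = (-434 - 36)*(-1/2049) = -470*(-1/2049) = 470/2049)
-X(W(√(14 - 28), -48)) = -1*470/2049 = -470/2049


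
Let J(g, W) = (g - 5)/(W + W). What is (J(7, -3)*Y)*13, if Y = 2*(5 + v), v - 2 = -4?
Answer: -26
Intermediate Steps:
v = -2 (v = 2 - 4 = -2)
Y = 6 (Y = 2*(5 - 2) = 2*3 = 6)
J(g, W) = (-5 + g)/(2*W) (J(g, W) = (-5 + g)/((2*W)) = (-5 + g)*(1/(2*W)) = (-5 + g)/(2*W))
(J(7, -3)*Y)*13 = (((½)*(-5 + 7)/(-3))*6)*13 = (((½)*(-⅓)*2)*6)*13 = -⅓*6*13 = -2*13 = -26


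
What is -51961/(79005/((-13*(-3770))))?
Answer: -509321722/15801 ≈ -32234.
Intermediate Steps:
-51961/(79005/((-13*(-3770)))) = -51961/(79005/49010) = -51961/(79005*(1/49010)) = -51961/15801/9802 = -51961*9802/15801 = -509321722/15801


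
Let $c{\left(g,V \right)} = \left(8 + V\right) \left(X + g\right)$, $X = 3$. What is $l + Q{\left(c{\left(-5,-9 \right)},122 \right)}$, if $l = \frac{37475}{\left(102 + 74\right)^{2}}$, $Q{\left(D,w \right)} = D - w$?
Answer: $- \frac{3679645}{30976} \approx -118.79$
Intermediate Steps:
$c{\left(g,V \right)} = \left(3 + g\right) \left(8 + V\right)$ ($c{\left(g,V \right)} = \left(8 + V\right) \left(3 + g\right) = \left(3 + g\right) \left(8 + V\right)$)
$l = \frac{37475}{30976}$ ($l = \frac{37475}{176^{2}} = \frac{37475}{30976} \approx 1.2098$)
$l + Q{\left(c{\left(-5,-9 \right)},122 \right)} = \frac{37475}{30976} + \left(\left(24 + 3 \left(-9\right) + 8 \left(-5\right) - -45\right) - 122\right) = \frac{37475}{30976} + \left(\left(24 - 27 - 40 + 45\right) - 122\right) = \frac{37475}{30976} + \left(2 - 122\right) = \frac{37475}{30976} - 120 = - \frac{3679645}{30976}$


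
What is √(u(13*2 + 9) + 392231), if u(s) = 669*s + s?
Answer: √415681 ≈ 644.73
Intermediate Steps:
u(s) = 670*s
√(u(13*2 + 9) + 392231) = √(670*(13*2 + 9) + 392231) = √(670*(26 + 9) + 392231) = √(670*35 + 392231) = √(23450 + 392231) = √415681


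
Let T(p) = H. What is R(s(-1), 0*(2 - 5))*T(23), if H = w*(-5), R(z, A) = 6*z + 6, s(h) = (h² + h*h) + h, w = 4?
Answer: -240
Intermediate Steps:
s(h) = h + 2*h² (s(h) = (h² + h²) + h = 2*h² + h = h + 2*h²)
R(z, A) = 6 + 6*z
H = -20 (H = 4*(-5) = -20)
T(p) = -20
R(s(-1), 0*(2 - 5))*T(23) = (6 + 6*(-(1 + 2*(-1))))*(-20) = (6 + 6*(-(1 - 2)))*(-20) = (6 + 6*(-1*(-1)))*(-20) = (6 + 6*1)*(-20) = (6 + 6)*(-20) = 12*(-20) = -240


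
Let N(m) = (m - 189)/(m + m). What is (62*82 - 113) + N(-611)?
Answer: 3037681/611 ≈ 4971.7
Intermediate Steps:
N(m) = (-189 + m)/(2*m) (N(m) = (-189 + m)/((2*m)) = (-189 + m)*(1/(2*m)) = (-189 + m)/(2*m))
(62*82 - 113) + N(-611) = (62*82 - 113) + (½)*(-189 - 611)/(-611) = (5084 - 113) + (½)*(-1/611)*(-800) = 4971 + 400/611 = 3037681/611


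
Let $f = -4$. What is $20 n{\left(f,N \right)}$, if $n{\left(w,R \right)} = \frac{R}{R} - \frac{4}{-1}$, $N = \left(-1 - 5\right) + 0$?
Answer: $100$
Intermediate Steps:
$N = -6$ ($N = -6 + 0 = -6$)
$n{\left(w,R \right)} = 5$ ($n{\left(w,R \right)} = 1 - -4 = 1 + 4 = 5$)
$20 n{\left(f,N \right)} = 20 \cdot 5 = 100$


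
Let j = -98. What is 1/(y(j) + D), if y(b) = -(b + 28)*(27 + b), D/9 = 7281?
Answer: 1/60559 ≈ 1.6513e-5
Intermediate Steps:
D = 65529 (D = 9*7281 = 65529)
y(b) = -(27 + b)*(28 + b) (y(b) = -(28 + b)*(27 + b) = -(27 + b)*(28 + b))
1/(y(j) + D) = 1/((-756 - 1*(-98)**2 - 55*(-98)) + 65529) = 1/((-756 - 1*9604 + 5390) + 65529) = 1/((-756 - 9604 + 5390) + 65529) = 1/(-4970 + 65529) = 1/60559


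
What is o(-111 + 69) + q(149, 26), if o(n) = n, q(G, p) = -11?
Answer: -53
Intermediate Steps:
o(-111 + 69) + q(149, 26) = (-111 + 69) - 11 = -42 - 11 = -53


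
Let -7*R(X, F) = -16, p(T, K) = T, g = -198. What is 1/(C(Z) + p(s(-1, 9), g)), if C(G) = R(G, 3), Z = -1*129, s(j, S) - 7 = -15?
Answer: -7/40 ≈ -0.17500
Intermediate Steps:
s(j, S) = -8 (s(j, S) = 7 - 15 = -8)
Z = -129
R(X, F) = 16/7 (R(X, F) = -⅐*(-16) = 16/7)
C(G) = 16/7
1/(C(Z) + p(s(-1, 9), g)) = 1/(16/7 - 8) = 1/(-40/7) = -7/40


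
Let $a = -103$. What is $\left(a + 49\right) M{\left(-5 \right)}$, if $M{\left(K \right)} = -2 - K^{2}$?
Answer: $1458$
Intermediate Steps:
$\left(a + 49\right) M{\left(-5 \right)} = \left(-103 + 49\right) \left(-2 - \left(-5\right)^{2}\right) = - 54 \left(-2 - 25\right) = \left(-54\right) \left(-27\right) = 1458$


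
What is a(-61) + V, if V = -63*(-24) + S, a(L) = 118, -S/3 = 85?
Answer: 1375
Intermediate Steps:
S = -255 (S = -3*85 = -255)
V = 1257 (V = -63*(-24) - 255 = 1512 - 255 = 1257)
a(-61) + V = 118 + 1257 = 1375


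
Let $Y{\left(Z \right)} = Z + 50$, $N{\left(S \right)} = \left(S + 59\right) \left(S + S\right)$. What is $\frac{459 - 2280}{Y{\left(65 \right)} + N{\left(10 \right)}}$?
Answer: $- \frac{1821}{1495} \approx -1.2181$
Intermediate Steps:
$N{\left(S \right)} = 2 S \left(59 + S\right)$ ($N{\left(S \right)} = \left(59 + S\right) 2 S = 2 S \left(59 + S\right)$)
$Y{\left(Z \right)} = 50 + Z$
$\frac{459 - 2280}{Y{\left(65 \right)} + N{\left(10 \right)}} = \frac{459 - 2280}{\left(50 + 65\right) + 2 \cdot 10 \left(59 + 10\right)} = - \frac{1821}{115 + 2 \cdot 10 \cdot 69} = - \frac{1821}{115 + 1380} = - \frac{1821}{1495}$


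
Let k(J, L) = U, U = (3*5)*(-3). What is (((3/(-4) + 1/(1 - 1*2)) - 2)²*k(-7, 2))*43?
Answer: -435375/16 ≈ -27211.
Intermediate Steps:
U = -45 (U = 15*(-3) = -45)
k(J, L) = -45
(((3/(-4) + 1/(1 - 1*2)) - 2)²*k(-7, 2))*43 = (((3/(-4) + 1/(1 - 1*2)) - 2)²*(-45))*43 = (((3*(-¼) + 1/(1 - 2)) - 2)²*(-45))*43 = (((-¾ + 1/(-1)) - 2)²*(-45))*43 = (((-¾ + 1*(-1)) - 2)²*(-45))*43 = (((-¾ - 1) - 2)²*(-45))*43 = ((-7/4 - 2)²*(-45))*43 = ((-15/4)²*(-45))*43 = ((225/16)*(-45))*43 = -10125/16*43 = -435375/16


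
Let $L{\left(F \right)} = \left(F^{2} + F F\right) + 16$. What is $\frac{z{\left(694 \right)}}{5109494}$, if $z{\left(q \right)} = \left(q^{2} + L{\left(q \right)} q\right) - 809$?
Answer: $\frac{669002699}{5109494} \approx 130.93$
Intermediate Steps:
$L{\left(F \right)} = 16 + 2 F^{2}$ ($L{\left(F \right)} = \left(F^{2} + F^{2}\right) + 16 = 2 F^{2} + 16 = 16 + 2 F^{2}$)
$z{\left(q \right)} = -809 + q^{2} + q \left(16 + 2 q^{2}\right)$ ($z{\left(q \right)} = \left(q^{2} + \left(16 + 2 q^{2}\right) q\right) - 809 = \left(q^{2} + q \left(16 + 2 q^{2}\right)\right) - 809 = -809 + q^{2} + q \left(16 + 2 q^{2}\right)$)
$\frac{z{\left(694 \right)}}{5109494} = \frac{-809 + 694^{2} + 2 \cdot 694 \left(8 + 694^{2}\right)}{5109494} = \left(-809 + 481636 + 2 \cdot 694 \left(8 + 481636\right)\right) \frac{1}{5109494} = \left(-809 + 481636 + 2 \cdot 694 \cdot 481644\right) \frac{1}{5109494} = \left(-809 + 481636 + 668521872\right) \frac{1}{5109494} = 669002699 \cdot \frac{1}{5109494} = \frac{669002699}{5109494}$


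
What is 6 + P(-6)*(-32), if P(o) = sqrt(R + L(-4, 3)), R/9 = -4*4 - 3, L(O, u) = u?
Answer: 6 - 64*I*sqrt(42) ≈ 6.0 - 414.77*I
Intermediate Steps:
R = -171 (R = 9*(-4*4 - 3) = 9*(-16 - 3) = 9*(-19) = -171)
P(o) = 2*I*sqrt(42) (P(o) = sqrt(-171 + 3) = sqrt(-168) = 2*I*sqrt(42))
6 + P(-6)*(-32) = 6 + (2*I*sqrt(42))*(-32) = 6 - 64*I*sqrt(42)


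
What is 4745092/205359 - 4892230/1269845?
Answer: 91288507094/4741347261 ≈ 19.254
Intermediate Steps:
4745092/205359 - 4892230/1269845 = 4745092*(1/205359) - 4892230*1/1269845 = 431372/18669 - 978446/253969 = 91288507094/4741347261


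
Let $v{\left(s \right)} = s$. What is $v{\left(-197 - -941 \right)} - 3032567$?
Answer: $-3031823$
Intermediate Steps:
$v{\left(-197 - -941 \right)} - 3032567 = \left(-197 - -941\right) - 3032567 = \left(-197 + 941\right) - 3032567 = 744 - 3032567 = -3031823$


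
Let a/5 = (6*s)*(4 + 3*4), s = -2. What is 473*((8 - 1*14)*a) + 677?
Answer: 2725157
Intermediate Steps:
a = -960 (a = 5*((6*(-2))*(4 + 3*4)) = 5*(-12*(4 + 12)) = 5*(-12*16) = 5*(-192) = -960)
473*((8 - 1*14)*a) + 677 = 473*((8 - 1*14)*(-960)) + 677 = 473*((8 - 14)*(-960)) + 677 = 473*(-6*(-960)) + 677 = 473*5760 + 677 = 2724480 + 677 = 2725157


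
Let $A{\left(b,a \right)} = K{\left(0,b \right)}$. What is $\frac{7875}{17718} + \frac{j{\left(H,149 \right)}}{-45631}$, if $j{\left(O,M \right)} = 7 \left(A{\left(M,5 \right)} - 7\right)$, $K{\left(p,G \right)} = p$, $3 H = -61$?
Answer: $\frac{120070769}{269496686} \approx 0.44554$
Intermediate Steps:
$H = - \frac{61}{3}$ ($H = \frac{1}{3} \left(-61\right) = - \frac{61}{3} \approx -20.333$)
$A{\left(b,a \right)} = 0$
$j{\left(O,M \right)} = -49$ ($j{\left(O,M \right)} = 7 \left(0 - 7\right) = 7 \left(-7\right) = -49$)
$\frac{7875}{17718} + \frac{j{\left(H,149 \right)}}{-45631} = \frac{7875}{17718} - \frac{49}{-45631} = 7875 \cdot \frac{1}{17718} - - \frac{49}{45631} = \frac{2625}{5906} + \frac{49}{45631} = \frac{120070769}{269496686}$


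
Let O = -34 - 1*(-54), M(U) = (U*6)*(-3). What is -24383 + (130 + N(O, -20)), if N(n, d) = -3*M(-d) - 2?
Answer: -23175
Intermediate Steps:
M(U) = -18*U (M(U) = (6*U)*(-3) = -18*U)
O = 20 (O = -34 + 54 = 20)
N(n, d) = -2 - 54*d (N(n, d) = -(-54)*(-d) - 2 = -54*d - 2 = -2 - 54*d)
-24383 + (130 + N(O, -20)) = -24383 + (130 + (-2 - 54*(-20))) = -24383 + (130 + (-2 + 1080)) = -24383 + (130 + 1078) = -24383 + 1208 = -23175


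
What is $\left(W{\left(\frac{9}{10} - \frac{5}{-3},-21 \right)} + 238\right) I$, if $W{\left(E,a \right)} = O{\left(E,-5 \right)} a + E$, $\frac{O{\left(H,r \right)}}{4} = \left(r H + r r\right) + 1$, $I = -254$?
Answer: $\frac{3297301}{15} \approx 2.1982 \cdot 10^{5}$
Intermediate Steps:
$O{\left(H,r \right)} = 4 + 4 r^{2} + 4 H r$ ($O{\left(H,r \right)} = 4 \left(\left(r H + r r\right) + 1\right) = 4 \left(\left(H r + r^{2}\right) + 1\right) = 4 \left(\left(r^{2} + H r\right) + 1\right) = 4 \left(1 + r^{2} + H r\right) = 4 + 4 r^{2} + 4 H r$)
$W{\left(E,a \right)} = E + a \left(104 - 20 E\right)$ ($W{\left(E,a \right)} = \left(4 + 4 \left(-5\right)^{2} + 4 E \left(-5\right)\right) a + E = \left(4 + 4 \cdot 25 - 20 E\right) a + E = \left(4 + 100 - 20 E\right) a + E = \left(104 - 20 E\right) a + E = a \left(104 - 20 E\right) + E = E + a \left(104 - 20 E\right)$)
$\left(W{\left(\frac{9}{10} - \frac{5}{-3},-21 \right)} + 238\right) I = \left(\left(\left(\frac{9}{10} - \frac{5}{-3}\right) + 4 \left(-21\right) \left(26 - 5 \left(\frac{9}{10} - \frac{5}{-3}\right)\right)\right) + 238\right) \left(-254\right) = \left(\left(\left(9 \cdot \frac{1}{10} - - \frac{5}{3}\right) + 4 \left(-21\right) \left(26 - 5 \left(9 \cdot \frac{1}{10} - - \frac{5}{3}\right)\right)\right) + 238\right) \left(-254\right) = \left(\left(\left(\frac{9}{10} + \frac{5}{3}\right) + 4 \left(-21\right) \left(26 - 5 \left(\frac{9}{10} + \frac{5}{3}\right)\right)\right) + 238\right) \left(-254\right) = \left(\left(\frac{77}{30} + 4 \left(-21\right) \left(26 - \frac{77}{6}\right)\right) + 238\right) \left(-254\right) = \left(\left(\frac{77}{30} + 4 \left(-21\right) \frac{79}{6}\right) + 238\right) \left(-254\right) = \left(\left(\frac{77}{30} - 1106\right) + 238\right) \left(-254\right) = \left(- \frac{33103}{30} + 238\right) \left(-254\right) = \left(- \frac{25963}{30}\right) \left(-254\right) = \frac{3297301}{15}$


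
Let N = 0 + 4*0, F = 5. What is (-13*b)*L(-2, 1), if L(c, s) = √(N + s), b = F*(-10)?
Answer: 650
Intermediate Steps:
b = -50 (b = 5*(-10) = -50)
N = 0 (N = 0 + 0 = 0)
L(c, s) = √s (L(c, s) = √(0 + s) = √s)
(-13*b)*L(-2, 1) = (-13*(-50))*√1 = 650*1 = 650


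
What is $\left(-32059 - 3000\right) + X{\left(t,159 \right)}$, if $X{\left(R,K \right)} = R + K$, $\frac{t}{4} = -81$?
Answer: $-35224$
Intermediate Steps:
$t = -324$ ($t = 4 \left(-81\right) = -324$)
$X{\left(R,K \right)} = K + R$
$\left(-32059 - 3000\right) + X{\left(t,159 \right)} = \left(-32059 - 3000\right) + \left(159 - 324\right) = -35059 - 165 = -35224$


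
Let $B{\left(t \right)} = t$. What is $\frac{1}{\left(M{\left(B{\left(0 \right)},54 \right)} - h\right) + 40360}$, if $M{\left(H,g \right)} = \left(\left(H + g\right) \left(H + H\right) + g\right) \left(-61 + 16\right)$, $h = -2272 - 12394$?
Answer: $\frac{1}{52596} \approx 1.9013 \cdot 10^{-5}$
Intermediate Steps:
$h = -14666$ ($h = -2272 - 12394 = -14666$)
$M{\left(H,g \right)} = - 45 g - 90 H \left(H + g\right)$ ($M{\left(H,g \right)} = \left(\left(H + g\right) 2 H + g\right) \left(-45\right) = \left(2 H \left(H + g\right) + g\right) \left(-45\right) = \left(g + 2 H \left(H + g\right)\right) \left(-45\right) = - 45 g - 90 H \left(H + g\right)$)
$\frac{1}{\left(M{\left(B{\left(0 \right)},54 \right)} - h\right) + 40360} = \frac{1}{\left(\left(- 90 \cdot 0^{2} - 2430 - 0 \cdot 54\right) - -14666\right) + 40360} = \frac{1}{\left(\left(\left(-90\right) 0 - 2430 + 0\right) + 14666\right) + 40360} = \frac{1}{\left(\left(0 - 2430 + 0\right) + 14666\right) + 40360} = \frac{1}{\left(-2430 + 14666\right) + 40360} = \frac{1}{12236 + 40360} = \frac{1}{52596}$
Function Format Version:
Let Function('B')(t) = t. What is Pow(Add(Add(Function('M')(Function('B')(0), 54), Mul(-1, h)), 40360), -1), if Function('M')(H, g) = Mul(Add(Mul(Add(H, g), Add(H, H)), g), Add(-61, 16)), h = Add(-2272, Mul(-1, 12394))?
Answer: Rational(1, 52596) ≈ 1.9013e-5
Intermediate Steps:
h = -14666 (h = Add(-2272, -12394) = -14666)
Function('M')(H, g) = Add(Mul(-45, g), Mul(-90, H, Add(H, g))) (Function('M')(H, g) = Mul(Add(Mul(Add(H, g), Mul(2, H)), g), -45) = Mul(Add(Mul(2, H, Add(H, g)), g), -45) = Mul(Add(g, Mul(2, H, Add(H, g))), -45) = Add(Mul(-45, g), Mul(-90, H, Add(H, g))))
Pow(Add(Add(Function('M')(Function('B')(0), 54), Mul(-1, h)), 40360), -1) = Pow(Add(Add(Add(Mul(-90, Pow(0, 2)), Mul(-45, 54), Mul(-90, 0, 54)), Mul(-1, -14666)), 40360), -1) = Pow(Add(Add(Add(Mul(-90, 0), -2430, 0), 14666), 40360), -1) = Pow(Add(Add(Add(0, -2430, 0), 14666), 40360), -1) = Pow(Add(Add(-2430, 14666), 40360), -1) = Pow(Add(12236, 40360), -1) = Pow(52596, -1) = Rational(1, 52596)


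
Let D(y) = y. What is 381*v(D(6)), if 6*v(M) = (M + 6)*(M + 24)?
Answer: 22860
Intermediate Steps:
v(M) = (6 + M)*(24 + M)/6 (v(M) = ((M + 6)*(M + 24))/6 = ((6 + M)*(24 + M))/6 = (6 + M)*(24 + M)/6)
381*v(D(6)) = 381*(24 + 5*6 + (⅙)*6²) = 381*(24 + 30 + (⅙)*36) = 381*(24 + 30 + 6) = 381*60 = 22860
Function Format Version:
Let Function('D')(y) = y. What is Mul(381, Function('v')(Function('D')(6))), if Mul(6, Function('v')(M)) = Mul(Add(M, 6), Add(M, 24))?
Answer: 22860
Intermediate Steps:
Function('v')(M) = Mul(Rational(1, 6), Add(6, M), Add(24, M)) (Function('v')(M) = Mul(Rational(1, 6), Mul(Add(M, 6), Add(M, 24))) = Mul(Rational(1, 6), Mul(Add(6, M), Add(24, M))) = Mul(Rational(1, 6), Add(6, M), Add(24, M)))
Mul(381, Function('v')(Function('D')(6))) = Mul(381, Add(24, Mul(5, 6), Mul(Rational(1, 6), Pow(6, 2)))) = Mul(381, Add(24, 30, Mul(Rational(1, 6), 36))) = Mul(381, Add(24, 30, 6)) = Mul(381, 60) = 22860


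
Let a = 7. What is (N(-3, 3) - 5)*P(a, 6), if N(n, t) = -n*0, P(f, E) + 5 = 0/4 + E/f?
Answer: 145/7 ≈ 20.714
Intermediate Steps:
P(f, E) = -5 + E/f (P(f, E) = -5 + (0/4 + E/f) = -5 + (0*(¼) + E/f) = -5 + (0 + E/f) = -5 + E/f)
N(n, t) = 0 (N(n, t) = -1*0 = 0)
(N(-3, 3) - 5)*P(a, 6) = (0 - 5)*(-5 + 6/7) = -5*(-5 + 6*(⅐)) = -5*(-5 + 6/7) = -5*(-29/7) = 145/7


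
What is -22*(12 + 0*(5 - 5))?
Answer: -264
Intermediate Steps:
-22*(12 + 0*(5 - 5)) = -22*(12 + 0*0) = -22*(12 + 0) = -22*12 = -264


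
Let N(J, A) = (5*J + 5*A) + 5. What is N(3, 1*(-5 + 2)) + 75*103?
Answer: 7730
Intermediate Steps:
N(J, A) = 5 + 5*A + 5*J (N(J, A) = (5*A + 5*J) + 5 = 5 + 5*A + 5*J)
N(3, 1*(-5 + 2)) + 75*103 = (5 + 5*(1*(-5 + 2)) + 5*3) + 75*103 = (5 + 5*(1*(-3)) + 15) + 7725 = (5 + 5*(-3) + 15) + 7725 = (5 - 15 + 15) + 7725 = 5 + 7725 = 7730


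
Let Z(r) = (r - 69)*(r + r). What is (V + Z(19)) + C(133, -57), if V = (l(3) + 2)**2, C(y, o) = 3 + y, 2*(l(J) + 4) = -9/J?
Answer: -7007/4 ≈ -1751.8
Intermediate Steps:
l(J) = -4 - 9/(2*J) (l(J) = -4 + (-9/J)/2 = -4 - 9/(2*J))
V = 49/4 (V = ((-4 - 9/2/3) + 2)**2 = ((-4 - 9/2*1/3) + 2)**2 = ((-4 - 3/2) + 2)**2 = (-11/2 + 2)**2 = (-7/2)**2 = 49/4 ≈ 12.250)
Z(r) = 2*r*(-69 + r) (Z(r) = (-69 + r)*(2*r) = 2*r*(-69 + r))
(V + Z(19)) + C(133, -57) = (49/4 + 2*19*(-69 + 19)) + (3 + 133) = (49/4 + 2*19*(-50)) + 136 = (49/4 - 1900) + 136 = -7551/4 + 136 = -7007/4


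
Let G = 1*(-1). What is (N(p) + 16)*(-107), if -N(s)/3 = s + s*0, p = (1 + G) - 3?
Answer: -2675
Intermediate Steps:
G = -1
p = -3 (p = (1 - 1) - 3 = 0 - 3 = -3)
N(s) = -3*s (N(s) = -3*(s + s*0) = -3*(s + 0) = -3*s)
(N(p) + 16)*(-107) = (-3*(-3) + 16)*(-107) = (9 + 16)*(-107) = 25*(-107) = -2675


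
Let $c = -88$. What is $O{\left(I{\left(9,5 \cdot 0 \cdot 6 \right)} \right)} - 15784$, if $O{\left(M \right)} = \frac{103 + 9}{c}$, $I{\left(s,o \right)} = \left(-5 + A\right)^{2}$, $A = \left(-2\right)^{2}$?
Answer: $- \frac{173638}{11} \approx -15785.0$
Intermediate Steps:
$A = 4$
$I{\left(s,o \right)} = 1$ ($I{\left(s,o \right)} = \left(-5 + 4\right)^{2} = \left(-1\right)^{2} = 1$)
$O{\left(M \right)} = - \frac{14}{11}$ ($O{\left(M \right)} = \frac{103 + 9}{-88} = 112 \left(- \frac{1}{88}\right) = - \frac{14}{11}$)
$O{\left(I{\left(9,5 \cdot 0 \cdot 6 \right)} \right)} - 15784 = - \frac{14}{11} - 15784 = - \frac{173638}{11}$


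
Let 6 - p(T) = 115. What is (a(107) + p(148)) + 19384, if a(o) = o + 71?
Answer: 19453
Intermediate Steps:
p(T) = -109 (p(T) = 6 - 1*115 = 6 - 115 = -109)
a(o) = 71 + o
(a(107) + p(148)) + 19384 = ((71 + 107) - 109) + 19384 = (178 - 109) + 19384 = 69 + 19384 = 19453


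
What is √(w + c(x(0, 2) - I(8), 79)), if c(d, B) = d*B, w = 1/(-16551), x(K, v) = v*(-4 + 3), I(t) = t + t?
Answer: I*√43281826797/5517 ≈ 37.709*I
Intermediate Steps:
I(t) = 2*t
x(K, v) = -v (x(K, v) = v*(-1) = -v)
w = -1/16551 ≈ -6.0419e-5
c(d, B) = B*d
√(w + c(x(0, 2) - I(8), 79)) = √(-1/16551 + 79*(-1*2 - 2*8)) = √(-1/16551 + 79*(-2 - 1*16)) = √(-1/16551 + 79*(-2 - 16)) = √(-1/16551 + 79*(-18)) = √(-1/16551 - 1422) = √(-23535523/16551) = I*√43281826797/5517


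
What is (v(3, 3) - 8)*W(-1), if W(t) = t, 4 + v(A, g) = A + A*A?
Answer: 0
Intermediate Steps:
v(A, g) = -4 + A + A² (v(A, g) = -4 + (A + A*A) = -4 + (A + A²) = -4 + A + A²)
(v(3, 3) - 8)*W(-1) = ((-4 + 3 + 3²) - 8)*(-1) = ((-4 + 3 + 9) - 8)*(-1) = (8 - 8)*(-1) = 0*(-1) = 0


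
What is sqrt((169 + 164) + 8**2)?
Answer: sqrt(397) ≈ 19.925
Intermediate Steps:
sqrt((169 + 164) + 8**2) = sqrt(333 + 64) = sqrt(397)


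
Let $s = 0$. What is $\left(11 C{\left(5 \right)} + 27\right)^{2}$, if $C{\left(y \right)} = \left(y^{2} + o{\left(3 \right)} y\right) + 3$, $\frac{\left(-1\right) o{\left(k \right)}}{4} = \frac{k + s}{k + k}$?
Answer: $50625$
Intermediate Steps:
$o{\left(k \right)} = -2$ ($o{\left(k \right)} = - 4 \frac{k + 0}{k + k} = - 4 \frac{k}{2 k} = - 4 k \frac{1}{2 k} = \left(-4\right) \frac{1}{2} = -2$)
$C{\left(y \right)} = 3 + y^{2} - 2 y$ ($C{\left(y \right)} = \left(y^{2} - 2 y\right) + 3 = 3 + y^{2} - 2 y$)
$\left(11 C{\left(5 \right)} + 27\right)^{2} = \left(11 \left(3 + 5^{2} - 10\right) + 27\right)^{2} = \left(11 \left(3 + 25 - 10\right) + 27\right)^{2} = \left(11 \cdot 18 + 27\right)^{2} = \left(198 + 27\right)^{2} = 225^{2} = 50625$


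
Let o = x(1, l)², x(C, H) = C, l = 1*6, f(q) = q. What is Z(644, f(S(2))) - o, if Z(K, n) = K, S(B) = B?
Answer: 643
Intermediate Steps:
l = 6
o = 1 (o = 1² = 1)
Z(644, f(S(2))) - o = 644 - 1*1 = 644 - 1 = 643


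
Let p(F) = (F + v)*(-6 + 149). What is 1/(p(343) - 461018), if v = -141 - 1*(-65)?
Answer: -1/422837 ≈ -2.3650e-6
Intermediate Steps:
v = -76 (v = -141 + 65 = -76)
p(F) = -10868 + 143*F (p(F) = (F - 76)*(-6 + 149) = (-76 + F)*143 = -10868 + 143*F)
1/(p(343) - 461018) = 1/((-10868 + 143*343) - 461018) = 1/((-10868 + 49049) - 461018) = 1/(38181 - 461018) = 1/(-422837) = -1/422837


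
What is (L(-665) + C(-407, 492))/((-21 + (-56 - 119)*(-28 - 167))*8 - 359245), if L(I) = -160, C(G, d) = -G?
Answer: -247/86413 ≈ -0.0028584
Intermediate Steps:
(L(-665) + C(-407, 492))/((-21 + (-56 - 119)*(-28 - 167))*8 - 359245) = (-160 - 1*(-407))/((-21 + (-56 - 119)*(-28 - 167))*8 - 359245) = (-160 + 407)/((-21 - 175*(-195))*8 - 359245) = 247/((-21 + 34125)*8 - 359245) = 247/(34104*8 - 359245) = 247/(272832 - 359245) = 247/(-86413) = 247*(-1/86413) = -247/86413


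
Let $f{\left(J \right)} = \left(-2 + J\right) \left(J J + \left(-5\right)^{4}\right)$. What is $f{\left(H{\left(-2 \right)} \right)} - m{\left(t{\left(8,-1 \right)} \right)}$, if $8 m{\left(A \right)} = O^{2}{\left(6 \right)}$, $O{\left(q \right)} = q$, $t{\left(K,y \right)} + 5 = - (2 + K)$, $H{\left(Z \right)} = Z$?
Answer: $- \frac{5041}{2} \approx -2520.5$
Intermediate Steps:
$t{\left(K,y \right)} = -7 - K$ ($t{\left(K,y \right)} = -5 - \left(2 + K\right) = -7 - K$)
$f{\left(J \right)} = \left(-2 + J\right) \left(625 + J^{2}\right)$ ($f{\left(J \right)} = \left(-2 + J\right) \left(J^{2} + 625\right) = \left(-2 + J\right) \left(625 + J^{2}\right)$)
$m{\left(A \right)} = \frac{9}{2}$ ($m{\left(A \right)} = \frac{6^{2}}{8} = \frac{1}{8} \cdot 36 = \frac{9}{2}$)
$f{\left(H{\left(-2 \right)} \right)} - m{\left(t{\left(8,-1 \right)} \right)} = \left(-1250 + \left(-2\right)^{3} - 2 \left(-2\right)^{2} + 625 \left(-2\right)\right) - \frac{9}{2} = \left(-1250 - 8 - 8 - 1250\right) - \frac{9}{2} = -2516 - \frac{9}{2} = - \frac{5041}{2}$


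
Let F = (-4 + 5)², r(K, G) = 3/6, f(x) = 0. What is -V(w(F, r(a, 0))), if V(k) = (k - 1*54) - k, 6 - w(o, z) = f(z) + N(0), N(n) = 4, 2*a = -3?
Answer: 54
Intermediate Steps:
a = -3/2 (a = (½)*(-3) = -3/2 ≈ -1.5000)
r(K, G) = ½ (r(K, G) = 3*(⅙) = ½)
F = 1 (F = 1² = 1)
w(o, z) = 2 (w(o, z) = 6 - (0 + 4) = 6 - 1*4 = 6 - 4 = 2)
V(k) = -54 (V(k) = (k - 54) - k = (-54 + k) - k = -54)
-V(w(F, r(a, 0))) = -1*(-54) = 54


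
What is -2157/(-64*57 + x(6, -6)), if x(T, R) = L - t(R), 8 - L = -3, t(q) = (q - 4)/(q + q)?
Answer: 12942/21827 ≈ 0.59294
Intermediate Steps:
t(q) = (-4 + q)/(2*q) (t(q) = (-4 + q)/((2*q)) = (-4 + q)*(1/(2*q)) = (-4 + q)/(2*q))
L = 11 (L = 8 - 1*(-3) = 8 + 3 = 11)
x(T, R) = 11 - (-4 + R)/(2*R)
-2157/(-64*57 + x(6, -6)) = -2157/(-64*57 + (21/2 + 2/(-6))) = -2157/(-3648 + (21/2 + 2*(-1/6))) = -2157/(-3648 + (21/2 - 1/3)) = -2157/(-3648 + 61/6) = -2157/(-21827/6) = -2157*(-6/21827) = 12942/21827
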